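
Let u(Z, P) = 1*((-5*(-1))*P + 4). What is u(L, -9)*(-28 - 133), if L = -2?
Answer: 6601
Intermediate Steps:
u(Z, P) = 4 + 5*P (u(Z, P) = 1*(5*P + 4) = 1*(4 + 5*P) = 4 + 5*P)
u(L, -9)*(-28 - 133) = (4 + 5*(-9))*(-28 - 133) = (4 - 45)*(-161) = -41*(-161) = 6601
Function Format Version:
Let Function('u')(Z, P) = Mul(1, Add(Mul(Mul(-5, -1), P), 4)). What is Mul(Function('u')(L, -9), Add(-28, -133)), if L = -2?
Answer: 6601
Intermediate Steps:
Function('u')(Z, P) = Add(4, Mul(5, P)) (Function('u')(Z, P) = Mul(1, Add(Mul(5, P), 4)) = Mul(1, Add(4, Mul(5, P))) = Add(4, Mul(5, P)))
Mul(Function('u')(L, -9), Add(-28, -133)) = Mul(Add(4, Mul(5, -9)), Add(-28, -133)) = Mul(Add(4, -45), -161) = Mul(-41, -161) = 6601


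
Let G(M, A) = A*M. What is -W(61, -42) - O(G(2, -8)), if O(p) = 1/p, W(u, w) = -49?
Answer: 785/16 ≈ 49.063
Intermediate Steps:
-W(61, -42) - O(G(2, -8)) = -1*(-49) - 1/((-8*2)) = 49 - 1/(-16) = 49 - 1*(-1/16) = 49 + 1/16 = 785/16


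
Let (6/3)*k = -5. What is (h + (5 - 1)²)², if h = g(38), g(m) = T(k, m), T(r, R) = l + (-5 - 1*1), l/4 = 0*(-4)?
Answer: 100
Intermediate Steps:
k = -5/2 (k = (½)*(-5) = -5/2 ≈ -2.5000)
l = 0 (l = 4*(0*(-4)) = 4*0 = 0)
T(r, R) = -6 (T(r, R) = 0 + (-5 - 1*1) = 0 + (-5 - 1) = 0 - 6 = -6)
g(m) = -6
h = -6
(h + (5 - 1)²)² = (-6 + (5 - 1)²)² = (-6 + 4²)² = (-6 + 16)² = 10² = 100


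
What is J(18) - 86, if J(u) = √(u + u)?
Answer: -80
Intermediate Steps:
J(u) = √2*√u (J(u) = √(2*u) = √2*√u)
J(18) - 86 = √2*√18 - 86 = √2*(3*√2) - 86 = 6 - 86 = -80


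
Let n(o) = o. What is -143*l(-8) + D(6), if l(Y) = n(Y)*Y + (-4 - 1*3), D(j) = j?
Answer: -8145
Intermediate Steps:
l(Y) = -7 + Y**2 (l(Y) = Y*Y + (-4 - 1*3) = Y**2 + (-4 - 3) = Y**2 - 7 = -7 + Y**2)
-143*l(-8) + D(6) = -143*(-7 + (-8)**2) + 6 = -143*(-7 + 64) + 6 = -143*57 + 6 = -8151 + 6 = -8145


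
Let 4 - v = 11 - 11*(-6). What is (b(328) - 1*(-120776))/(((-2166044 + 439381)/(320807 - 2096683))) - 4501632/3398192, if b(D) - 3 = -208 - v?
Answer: 45503170717903352/366720774581 ≈ 1.2408e+5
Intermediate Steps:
v = -73 (v = 4 - (11 - 11*(-6)) = 4 - (11 + 66) = 4 - 1*77 = 4 - 77 = -73)
b(D) = -132 (b(D) = 3 + (-208 - 1*(-73)) = 3 + (-208 + 73) = 3 - 135 = -132)
(b(328) - 1*(-120776))/(((-2166044 + 439381)/(320807 - 2096683))) - 4501632/3398192 = (-132 - 1*(-120776))/(((-2166044 + 439381)/(320807 - 2096683))) - 4501632/3398192 = (-132 + 120776)/((-1726663/(-1775876))) - 4501632*1/3398192 = 120644/((-1726663*(-1/1775876))) - 281352/212387 = 120644/(1726663/1775876) - 281352/212387 = 120644*(1775876/1726663) - 281352/212387 = 214248784144/1726663 - 281352/212387 = 45503170717903352/366720774581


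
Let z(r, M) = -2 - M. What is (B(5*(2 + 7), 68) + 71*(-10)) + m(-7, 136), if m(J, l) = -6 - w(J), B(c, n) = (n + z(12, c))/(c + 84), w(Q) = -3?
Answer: -30652/43 ≈ -712.84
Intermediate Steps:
B(c, n) = (-2 + n - c)/(84 + c) (B(c, n) = (n + (-2 - c))/(c + 84) = (-2 + n - c)/(84 + c))
m(J, l) = -3 (m(J, l) = -6 - 1*(-3) = -6 + 3 = -3)
(B(5*(2 + 7), 68) + 71*(-10)) + m(-7, 136) = ((-2 + 68 - 5*(2 + 7))/(84 + 5*(2 + 7)) + 71*(-10)) - 3 = ((-2 + 68 - 5*9)/(84 + 5*9) - 710) - 3 = ((-2 + 68 - 1*45)/(84 + 45) - 710) - 3 = ((-2 + 68 - 45)/129 - 710) - 3 = ((1/129)*21 - 710) - 3 = (7/43 - 710) - 3 = -30523/43 - 3 = -30652/43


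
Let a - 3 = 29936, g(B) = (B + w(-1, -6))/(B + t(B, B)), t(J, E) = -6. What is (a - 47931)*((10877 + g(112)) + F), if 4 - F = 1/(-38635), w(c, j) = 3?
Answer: -400911339124036/2047655 ≈ -1.9579e+8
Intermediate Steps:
g(B) = (3 + B)/(-6 + B) (g(B) = (B + 3)/(B - 6) = (3 + B)/(-6 + B))
a = 29939 (a = 3 + 29936 = 29939)
F = 154541/38635 (F = 4 - 1/(-38635) = 4 - 1*(-1/38635) = 4 + 1/38635 = 154541/38635 ≈ 4.0000)
(a - 47931)*((10877 + g(112)) + F) = (29939 - 47931)*((10877 + (3 + 112)/(-6 + 112)) + 154541/38635) = -17992*((10877 + 115/106) + 154541/38635) = -17992*(1153077/106 + 154541/38635) = -17992*44565511241/4095310 = -400911339124036/2047655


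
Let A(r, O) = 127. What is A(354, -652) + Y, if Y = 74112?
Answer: 74239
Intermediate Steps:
A(354, -652) + Y = 127 + 74112 = 74239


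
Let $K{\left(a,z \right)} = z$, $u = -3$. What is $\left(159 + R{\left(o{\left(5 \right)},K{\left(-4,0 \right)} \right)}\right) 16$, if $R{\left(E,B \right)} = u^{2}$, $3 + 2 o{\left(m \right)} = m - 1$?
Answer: $2688$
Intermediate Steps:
$o{\left(m \right)} = -2 + \frac{m}{2}$ ($o{\left(m \right)} = - \frac{3}{2} + \frac{m - 1}{2} = - \frac{3}{2} + \frac{-1 + m}{2} = - \frac{3}{2} + \left(- \frac{1}{2} + \frac{m}{2}\right) = -2 + \frac{m}{2}$)
$R{\left(E,B \right)} = 9$ ($R{\left(E,B \right)} = \left(-3\right)^{2} = 9$)
$\left(159 + R{\left(o{\left(5 \right)},K{\left(-4,0 \right)} \right)}\right) 16 = \left(159 + 9\right) 16 = 168 \cdot 16 = 2688$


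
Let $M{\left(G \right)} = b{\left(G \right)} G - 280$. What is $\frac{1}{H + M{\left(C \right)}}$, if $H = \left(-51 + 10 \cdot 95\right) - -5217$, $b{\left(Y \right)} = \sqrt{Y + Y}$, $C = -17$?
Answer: $\frac{2918}{17034361} + \frac{17 i \sqrt{34}}{34068722} \approx 0.0001713 + 2.9096 \cdot 10^{-6} i$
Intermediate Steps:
$b{\left(Y \right)} = \sqrt{2} \sqrt{Y}$ ($b{\left(Y \right)} = \sqrt{2 Y} = \sqrt{2} \sqrt{Y}$)
$H = 6116$ ($H = \left(-51 + 950\right) + 5217 = 899 + 5217 = 6116$)
$M{\left(G \right)} = -280 + \sqrt{2} G^{\frac{3}{2}}$ ($M{\left(G \right)} = \sqrt{2} \sqrt{G} G - 280 = \sqrt{2} G^{\frac{3}{2}} - 280 = -280 + \sqrt{2} G^{\frac{3}{2}}$)
$\frac{1}{H + M{\left(C \right)}} = \frac{1}{6116 - \left(280 - \sqrt{2} \left(-17\right)^{\frac{3}{2}}\right)} = \frac{1}{6116 - \left(280 - \sqrt{2} \left(- 17 i \sqrt{17}\right)\right)} = \frac{1}{6116 - \left(280 + 17 i \sqrt{34}\right)} = \frac{1}{5836 - 17 i \sqrt{34}}$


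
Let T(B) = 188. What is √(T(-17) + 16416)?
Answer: 2*√4151 ≈ 128.86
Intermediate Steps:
√(T(-17) + 16416) = √(188 + 16416) = √16604 = 2*√4151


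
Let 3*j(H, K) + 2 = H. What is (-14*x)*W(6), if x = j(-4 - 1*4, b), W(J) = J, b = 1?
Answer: 280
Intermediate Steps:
j(H, K) = -2/3 + H/3
x = -10/3 (x = -2/3 + (-4 - 1*4)/3 = -2/3 + (-4 - 4)/3 = -2/3 + (1/3)*(-8) = -2/3 - 8/3 = -10/3 ≈ -3.3333)
(-14*x)*W(6) = -14*(-10/3)*6 = (140/3)*6 = 280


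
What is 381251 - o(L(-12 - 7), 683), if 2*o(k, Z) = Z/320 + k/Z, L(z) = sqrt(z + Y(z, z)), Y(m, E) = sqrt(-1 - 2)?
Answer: 243999957/640 - sqrt(-19 + I*sqrt(3))/1366 ≈ 3.8125e+5 - 0.0031943*I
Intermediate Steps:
Y(m, E) = I*sqrt(3) (Y(m, E) = sqrt(-3) = I*sqrt(3))
L(z) = sqrt(z + I*sqrt(3))
o(k, Z) = Z/640 + k/(2*Z) (o(k, Z) = (Z/320 + k/Z)/2 = Z/640 + k/(2*Z))
381251 - o(L(-12 - 7), 683) = 381251 - ((1/640)*683 + (1/2)*sqrt((-12 - 7) + I*sqrt(3))/683) = 381251 - (683/640 + (1/2)*sqrt(-19 + I*sqrt(3))*(1/683)) = 381251 - (683/640 + sqrt(-19 + I*sqrt(3))/1366) = 381251 + (-683/640 - sqrt(-19 + I*sqrt(3))/1366) = 243999957/640 - sqrt(-19 + I*sqrt(3))/1366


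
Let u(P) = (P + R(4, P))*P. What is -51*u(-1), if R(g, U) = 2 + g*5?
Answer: 1071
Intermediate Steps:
R(g, U) = 2 + 5*g
u(P) = P*(22 + P) (u(P) = (P + (2 + 5*4))*P = (P + (2 + 20))*P = (P + 22)*P = (22 + P)*P = P*(22 + P))
-51*u(-1) = -(-51)*(22 - 1) = -(-51)*21 = -51*(-21) = 1071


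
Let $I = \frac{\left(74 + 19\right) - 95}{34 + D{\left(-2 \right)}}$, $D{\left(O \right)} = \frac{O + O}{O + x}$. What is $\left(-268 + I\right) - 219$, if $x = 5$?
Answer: $- \frac{23866}{49} \approx -487.06$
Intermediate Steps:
$D{\left(O \right)} = \frac{2 O}{5 + O}$ ($D{\left(O \right)} = \frac{O + O}{O + 5} = \frac{2 O}{5 + O}$)
$I = - \frac{3}{49}$ ($I = \frac{\left(74 + 19\right) - 95}{34 + 2 \left(-2\right) \frac{1}{5 - 2}} = \frac{93 - 95}{34 + 2 \left(-2\right) \frac{1}{3}} = - \frac{2}{34 + 2 \left(-2\right) \frac{1}{3}} = - \frac{2}{34 - \frac{4}{3}} = - \frac{2}{\frac{98}{3}} = \left(-2\right) \frac{3}{98} = - \frac{3}{49} \approx -0.061224$)
$\left(-268 + I\right) - 219 = \left(-268 - \frac{3}{49}\right) - 219 = - \frac{13135}{49} - 219 = - \frac{23866}{49}$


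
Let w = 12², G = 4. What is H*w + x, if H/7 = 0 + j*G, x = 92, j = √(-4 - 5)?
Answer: 92 + 12096*I ≈ 92.0 + 12096.0*I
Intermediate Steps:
j = 3*I (j = √(-9) = 3*I ≈ 3.0*I)
H = 84*I (H = 7*(0 + (3*I)*4) = 7*(0 + 12*I) = 7*(12*I) = 84*I ≈ 84.0*I)
w = 144
H*w + x = (84*I)*144 + 92 = 12096*I + 92 = 92 + 12096*I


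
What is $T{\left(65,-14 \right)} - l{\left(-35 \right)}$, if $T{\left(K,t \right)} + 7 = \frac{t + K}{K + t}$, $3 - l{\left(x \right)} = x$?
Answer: $-44$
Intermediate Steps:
$l{\left(x \right)} = 3 - x$
$T{\left(K,t \right)} = -6$ ($T{\left(K,t \right)} = -7 + \frac{t + K}{K + t} = -7 + \frac{K + t}{K + t} = -7 + 1 = -6$)
$T{\left(65,-14 \right)} - l{\left(-35 \right)} = -6 - \left(3 - -35\right) = -6 - \left(3 + 35\right) = -6 - 38 = -44$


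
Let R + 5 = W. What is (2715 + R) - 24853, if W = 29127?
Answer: 6984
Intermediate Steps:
R = 29122 (R = -5 + 29127 = 29122)
(2715 + R) - 24853 = (2715 + 29122) - 24853 = 31837 - 24853 = 6984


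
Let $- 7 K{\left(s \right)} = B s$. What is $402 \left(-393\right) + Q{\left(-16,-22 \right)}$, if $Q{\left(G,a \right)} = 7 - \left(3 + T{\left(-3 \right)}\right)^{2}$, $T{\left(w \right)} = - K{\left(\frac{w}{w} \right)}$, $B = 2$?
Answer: $- \frac{7741500}{49} \approx -1.5799 \cdot 10^{5}$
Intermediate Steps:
$K{\left(s \right)} = - \frac{2 s}{7}$
$T{\left(w \right)} = \frac{2}{7}$ ($T{\left(w \right)} = - \frac{\left(-2\right) \frac{w}{w}}{7} = - \frac{\left(-2\right) 1}{7} = \left(-1\right) \left(- \frac{2}{7}\right) = \frac{2}{7}$)
$Q{\left(G,a \right)} = - \frac{186}{49}$ ($Q{\left(G,a \right)} = 7 - \left(3 + \frac{2}{7}\right)^{2} = 7 - \left(\frac{23}{7}\right)^{2} = 7 - \frac{529}{49} = - \frac{186}{49}$)
$402 \left(-393\right) + Q{\left(-16,-22 \right)} = 402 \left(-393\right) - \frac{186}{49} = -157986 - \frac{186}{49} = - \frac{7741500}{49}$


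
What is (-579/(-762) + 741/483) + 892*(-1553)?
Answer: -56649382933/40894 ≈ -1.3853e+6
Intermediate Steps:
(-579/(-762) + 741/483) + 892*(-1553) = (-579*(-1/762) + 741*(1/483)) - 1385276 = (193/254 + 247/161) - 1385276 = 93811/40894 - 1385276 = -56649382933/40894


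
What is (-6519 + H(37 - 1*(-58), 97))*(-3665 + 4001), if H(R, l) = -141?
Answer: -2237760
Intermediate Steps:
(-6519 + H(37 - 1*(-58), 97))*(-3665 + 4001) = (-6519 - 141)*(-3665 + 4001) = -6660*336 = -2237760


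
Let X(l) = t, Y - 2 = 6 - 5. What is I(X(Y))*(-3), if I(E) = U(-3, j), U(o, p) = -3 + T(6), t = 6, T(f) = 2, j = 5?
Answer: 3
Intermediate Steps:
Y = 3 (Y = 2 + (6 - 5) = 2 + 1 = 3)
U(o, p) = -1 (U(o, p) = -3 + 2 = -1)
X(l) = 6
I(E) = -1
I(X(Y))*(-3) = -1*(-3) = 3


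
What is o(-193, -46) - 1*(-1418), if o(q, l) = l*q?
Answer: 10296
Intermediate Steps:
o(-193, -46) - 1*(-1418) = -46*(-193) - 1*(-1418) = 8878 + 1418 = 10296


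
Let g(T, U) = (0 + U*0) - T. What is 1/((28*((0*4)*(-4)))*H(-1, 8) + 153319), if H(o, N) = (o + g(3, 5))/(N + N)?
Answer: 1/153319 ≈ 6.5224e-6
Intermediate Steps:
g(T, U) = -T (g(T, U) = (0 + 0) - T = 0 - T = -T)
H(o, N) = (-3 + o)/(2*N) (H(o, N) = (o - 1*3)/(N + N) = (o - 3)/((2*N)) = (-3 + o)*(1/(2*N)) = (-3 + o)/(2*N))
1/((28*((0*4)*(-4)))*H(-1, 8) + 153319) = 1/((28*((0*4)*(-4)))*((½)*(-3 - 1)/8) + 153319) = 1/((28*(0*(-4)))*((½)*(⅛)*(-4)) + 153319) = 1/((28*0)*(-¼) + 153319) = 1/(0*(-¼) + 153319) = 1/(0 + 153319) = 1/153319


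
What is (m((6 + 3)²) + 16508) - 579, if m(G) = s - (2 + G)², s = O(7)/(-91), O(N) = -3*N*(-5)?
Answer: 117505/13 ≈ 9038.8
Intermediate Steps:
O(N) = 15*N
s = -15/13 (s = (15*7)/(-91) = 105*(-1/91) = -15/13 ≈ -1.1538)
m(G) = -15/13 - (2 + G)²
(m((6 + 3)²) + 16508) - 579 = ((-15/13 - (2 + (6 + 3)²)²) + 16508) - 579 = ((-15/13 - (2 + 9²)²) + 16508) - 579 = ((-15/13 - (2 + 81)²) + 16508) - 579 = ((-15/13 - 1*83²) + 16508) - 579 = ((-15/13 - 1*6889) + 16508) - 579 = ((-15/13 - 6889) + 16508) - 579 = (-89572/13 + 16508) - 579 = 125032/13 - 579 = 117505/13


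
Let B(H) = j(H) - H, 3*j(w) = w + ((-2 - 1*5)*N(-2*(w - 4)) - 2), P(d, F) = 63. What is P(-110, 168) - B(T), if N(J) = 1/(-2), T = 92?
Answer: 743/6 ≈ 123.83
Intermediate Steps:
N(J) = -½
j(w) = ½ + w/3 (j(w) = (w + ((-2 - 1*5)*(-½) - 2))/3 = (w + ((-2 - 5)*(-½) - 2))/3 = (w + (-7*(-½) - 2))/3 = (w + (7/2 - 2))/3 = (w + 3/2)/3 = (3/2 + w)/3 = ½ + w/3)
B(H) = ½ - 2*H/3 (B(H) = (½ + H/3) - H = ½ - 2*H/3)
P(-110, 168) - B(T) = 63 - (½ - ⅔*92) = 63 - (½ - 184/3) = 63 - 1*(-365/6) = 63 + 365/6 = 743/6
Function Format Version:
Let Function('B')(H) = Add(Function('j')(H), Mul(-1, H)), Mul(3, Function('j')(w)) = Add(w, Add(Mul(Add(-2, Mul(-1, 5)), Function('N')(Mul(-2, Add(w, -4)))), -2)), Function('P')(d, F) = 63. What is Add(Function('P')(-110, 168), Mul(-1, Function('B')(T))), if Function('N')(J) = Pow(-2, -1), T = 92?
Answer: Rational(743, 6) ≈ 123.83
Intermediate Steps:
Function('N')(J) = Rational(-1, 2)
Function('j')(w) = Add(Rational(1, 2), Mul(Rational(1, 3), w)) (Function('j')(w) = Mul(Rational(1, 3), Add(w, Add(Mul(Add(-2, Mul(-1, 5)), Rational(-1, 2)), -2))) = Mul(Rational(1, 3), Add(w, Add(Mul(Add(-2, -5), Rational(-1, 2)), -2))) = Mul(Rational(1, 3), Add(w, Add(Mul(-7, Rational(-1, 2)), -2))) = Mul(Rational(1, 3), Add(w, Add(Rational(7, 2), -2))) = Mul(Rational(1, 3), Add(w, Rational(3, 2))) = Mul(Rational(1, 3), Add(Rational(3, 2), w)) = Add(Rational(1, 2), Mul(Rational(1, 3), w)))
Function('B')(H) = Add(Rational(1, 2), Mul(Rational(-2, 3), H)) (Function('B')(H) = Add(Add(Rational(1, 2), Mul(Rational(1, 3), H)), Mul(-1, H)) = Add(Rational(1, 2), Mul(Rational(-2, 3), H)))
Add(Function('P')(-110, 168), Mul(-1, Function('B')(T))) = Add(63, Mul(-1, Add(Rational(1, 2), Mul(Rational(-2, 3), 92)))) = Add(63, Mul(-1, Add(Rational(1, 2), Rational(-184, 3)))) = Add(63, Mul(-1, Rational(-365, 6))) = Add(63, Rational(365, 6)) = Rational(743, 6)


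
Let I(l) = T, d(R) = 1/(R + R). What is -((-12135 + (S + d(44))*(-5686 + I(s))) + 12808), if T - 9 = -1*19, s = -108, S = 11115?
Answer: 696414749/11 ≈ 6.3310e+7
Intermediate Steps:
T = -10 (T = 9 - 1*19 = 9 - 19 = -10)
d(R) = 1/(2*R)
I(l) = -10
-((-12135 + (S + d(44))*(-5686 + I(s))) + 12808) = -((-12135 + (11115 + (½)/44)*(-5686 - 10)) + 12808) = -((-12135 + (11115 + (½)*(1/44))*(-5696)) + 12808) = -((-12135 + (11115 + 1/88)*(-5696)) + 12808) = -((-12135 + (978121/88)*(-5696)) + 12808) = -((-12135 - 696422152/11) + 12808) = -(-696555637/11 + 12808) = -1*(-696414749/11) = 696414749/11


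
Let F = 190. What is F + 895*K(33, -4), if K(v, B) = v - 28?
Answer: 4665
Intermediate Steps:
K(v, B) = -28 + v
F + 895*K(33, -4) = 190 + 895*(-28 + 33) = 190 + 895*5 = 190 + 4475 = 4665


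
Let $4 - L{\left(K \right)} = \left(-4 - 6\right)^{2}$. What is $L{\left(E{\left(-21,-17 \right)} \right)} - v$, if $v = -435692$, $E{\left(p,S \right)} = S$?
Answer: $435596$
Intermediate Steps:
$L{\left(K \right)} = -96$ ($L{\left(K \right)} = 4 - \left(-4 - 6\right)^{2} = 4 - \left(-10\right)^{2} = 4 - 100 = -96$)
$L{\left(E{\left(-21,-17 \right)} \right)} - v = -96 - -435692 = -96 + 435692 = 435596$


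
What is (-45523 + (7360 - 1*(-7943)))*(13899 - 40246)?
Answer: 796206340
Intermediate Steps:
(-45523 + (7360 - 1*(-7943)))*(13899 - 40246) = (-45523 + (7360 + 7943))*(-26347) = (-45523 + 15303)*(-26347) = -30220*(-26347) = 796206340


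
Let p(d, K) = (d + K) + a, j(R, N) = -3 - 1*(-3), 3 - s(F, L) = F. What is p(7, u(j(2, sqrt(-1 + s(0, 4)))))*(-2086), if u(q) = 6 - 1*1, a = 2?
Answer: -29204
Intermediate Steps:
s(F, L) = 3 - F
j(R, N) = 0 (j(R, N) = -3 + 3 = 0)
u(q) = 5 (u(q) = 6 - 1 = 5)
p(d, K) = 2 + K + d (p(d, K) = (d + K) + 2 = (K + d) + 2 = 2 + K + d)
p(7, u(j(2, sqrt(-1 + s(0, 4)))))*(-2086) = (2 + 5 + 7)*(-2086) = 14*(-2086) = -29204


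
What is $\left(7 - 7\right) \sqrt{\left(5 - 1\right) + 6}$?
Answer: $0$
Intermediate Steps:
$\left(7 - 7\right) \sqrt{\left(5 - 1\right) + 6} = 0 \sqrt{\left(5 - 1\right) + 6} = 0 \sqrt{4 + 6} = 0 \sqrt{10} = 0$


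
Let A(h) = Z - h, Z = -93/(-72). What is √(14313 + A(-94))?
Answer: √2074794/12 ≈ 120.03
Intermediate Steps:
Z = 31/24 (Z = -93*(-1/72) = 31/24 ≈ 1.2917)
A(h) = 31/24 - h
√(14313 + A(-94)) = √(14313 + (31/24 - 1*(-94))) = √(14313 + (31/24 + 94)) = √(14313 + 2287/24) = √(345799/24) = √2074794/12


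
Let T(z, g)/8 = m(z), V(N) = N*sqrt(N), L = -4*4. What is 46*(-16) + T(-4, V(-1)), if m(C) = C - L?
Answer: -640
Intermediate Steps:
L = -16
m(C) = 16 + C (m(C) = C - 1*(-16) = C + 16 = 16 + C)
V(N) = N**(3/2)
T(z, g) = 128 + 8*z (T(z, g) = 8*(16 + z) = 128 + 8*z)
46*(-16) + T(-4, V(-1)) = 46*(-16) + (128 + 8*(-4)) = -736 + (128 - 32) = -736 + 96 = -640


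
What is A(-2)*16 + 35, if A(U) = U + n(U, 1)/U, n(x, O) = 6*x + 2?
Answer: 83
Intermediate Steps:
n(x, O) = 2 + 6*x
A(U) = U + (2 + 6*U)/U
A(-2)*16 + 35 = (6 - 2 + 2/(-2))*16 + 35 = (6 - 2 + 2*(-½))*16 + 35 = (6 - 2 - 1)*16 + 35 = 3*16 + 35 = 48 + 35 = 83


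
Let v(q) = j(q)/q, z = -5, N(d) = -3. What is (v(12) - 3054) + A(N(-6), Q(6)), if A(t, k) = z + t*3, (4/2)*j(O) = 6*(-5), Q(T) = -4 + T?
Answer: -12277/4 ≈ -3069.3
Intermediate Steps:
j(O) = -15 (j(O) = (6*(-5))/2 = (½)*(-30) = -15)
v(q) = -15/q
A(t, k) = -5 + 3*t (A(t, k) = -5 + t*3 = -5 + 3*t)
(v(12) - 3054) + A(N(-6), Q(6)) = (-15/12 - 3054) + (-5 + 3*(-3)) = (-15*1/12 - 3054) + (-5 - 9) = (-5/4 - 3054) - 14 = -12221/4 - 14 = -12277/4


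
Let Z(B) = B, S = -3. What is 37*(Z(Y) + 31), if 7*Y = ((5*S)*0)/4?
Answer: 1147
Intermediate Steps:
Y = 0 (Y = (((5*(-3))*0)/4)/7 = (-15*0*(1/4))/7 = (0*(1/4))/7 = (1/7)*0 = 0)
37*(Z(Y) + 31) = 37*(0 + 31) = 37*31 = 1147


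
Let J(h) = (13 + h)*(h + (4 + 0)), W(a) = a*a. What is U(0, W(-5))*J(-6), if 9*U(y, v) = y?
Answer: 0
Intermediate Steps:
W(a) = a²
U(y, v) = y/9
J(h) = (4 + h)*(13 + h) (J(h) = (13 + h)*(h + 4) = (13 + h)*(4 + h) = (4 + h)*(13 + h))
U(0, W(-5))*J(-6) = ((⅑)*0)*(52 + (-6)² + 17*(-6)) = 0*(52 + 36 - 102) = 0*(-14) = 0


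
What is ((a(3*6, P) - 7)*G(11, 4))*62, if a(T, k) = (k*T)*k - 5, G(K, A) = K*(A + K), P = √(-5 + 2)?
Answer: -675180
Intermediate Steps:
P = I*√3 (P = √(-3) = I*√3 ≈ 1.732*I)
a(T, k) = -5 + T*k² (a(T, k) = (T*k)*k - 5 = T*k² - 5 = -5 + T*k²)
((a(3*6, P) - 7)*G(11, 4))*62 = (((-5 + (3*6)*(I*√3)²) - 7)*(11*(4 + 11)))*62 = (((-5 + 18*(-3)) - 7)*(11*15))*62 = (((-5 - 54) - 7)*165)*62 = ((-59 - 7)*165)*62 = -66*165*62 = -10890*62 = -675180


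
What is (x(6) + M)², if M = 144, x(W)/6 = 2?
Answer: 24336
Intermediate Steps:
x(W) = 12 (x(W) = 6*2 = 12)
(x(6) + M)² = (12 + 144)² = 156² = 24336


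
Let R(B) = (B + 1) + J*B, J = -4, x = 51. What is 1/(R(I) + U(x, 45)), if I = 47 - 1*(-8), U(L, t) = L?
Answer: -1/113 ≈ -0.0088496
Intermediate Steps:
I = 55 (I = 47 + 8 = 55)
R(B) = 1 - 3*B (R(B) = (B + 1) - 4*B = (1 + B) - 4*B = 1 - 3*B)
1/(R(I) + U(x, 45)) = 1/((1 - 3*55) + 51) = 1/((1 - 165) + 51) = 1/(-164 + 51) = 1/(-113) = -1/113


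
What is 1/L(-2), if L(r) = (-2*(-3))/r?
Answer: -⅓ ≈ -0.33333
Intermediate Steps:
L(r) = 6/r
1/L(-2) = 1/(6/(-2)) = 1/(6*(-½)) = 1/(-3) = -⅓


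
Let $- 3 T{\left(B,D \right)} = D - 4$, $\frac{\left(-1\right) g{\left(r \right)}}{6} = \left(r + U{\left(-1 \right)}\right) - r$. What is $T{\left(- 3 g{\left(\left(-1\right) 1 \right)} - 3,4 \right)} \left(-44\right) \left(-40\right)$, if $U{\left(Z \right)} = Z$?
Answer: $0$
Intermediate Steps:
$g{\left(r \right)} = 6$ ($g{\left(r \right)} = - 6 \left(\left(r - 1\right) - r\right) = - 6 \left(\left(-1 + r\right) - r\right) = \left(-6\right) \left(-1\right) = 6$)
$T{\left(B,D \right)} = \frac{4}{3} - \frac{D}{3}$ ($T{\left(B,D \right)} = - \frac{D - 4}{3} = - \frac{-4 + D}{3} = \frac{4}{3} - \frac{D}{3}$)
$T{\left(- 3 g{\left(\left(-1\right) 1 \right)} - 3,4 \right)} \left(-44\right) \left(-40\right) = \left(\frac{4}{3} - \frac{4}{3}\right) \left(-44\right) \left(-40\right) = 0 \left(-44\right) \left(-40\right) = 0 \left(-40\right) = 0$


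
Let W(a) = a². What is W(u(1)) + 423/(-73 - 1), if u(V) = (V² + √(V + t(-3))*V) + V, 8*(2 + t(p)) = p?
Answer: -915/296 + I*√22 ≈ -3.0912 + 4.6904*I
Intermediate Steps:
t(p) = -2 + p/8
u(V) = V + V² + V*√(-19/8 + V) (u(V) = (V² + √(V + (-2 + (⅛)*(-3)))*V) + V = (V² + √(V + (-2 - 3/8))*V) + V = (V² + √(V - 19/8)*V) + V = (V² + √(-19/8 + V)*V) + V = (V² + V*√(-19/8 + V)) + V = V + V² + V*√(-19/8 + V))
W(u(1)) + 423/(-73 - 1) = ((¼)*1*(4 + √(-38 + 16*1) + 4*1))² + 423/(-73 - 1) = ((¼)*1*(4 + √(-38 + 16) + 4))² + 423/(-74) = ((¼)*1*(4 + √(-22) + 4))² + 423*(-1/74) = ((¼)*1*(4 + I*√22 + 4))² - 423/74 = ((¼)*1*(8 + I*√22))² - 423/74 = (2 + I*√22/4)² - 423/74 = -423/74 + (2 + I*√22/4)²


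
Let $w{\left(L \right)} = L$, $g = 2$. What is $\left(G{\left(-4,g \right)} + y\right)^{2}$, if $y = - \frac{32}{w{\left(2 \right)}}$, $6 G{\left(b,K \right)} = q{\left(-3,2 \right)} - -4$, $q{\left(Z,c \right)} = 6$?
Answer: $\frac{1849}{9} \approx 205.44$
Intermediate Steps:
$G{\left(b,K \right)} = \frac{5}{3}$ ($G{\left(b,K \right)} = \frac{6 - -4}{6} = \frac{6 + 4}{6} = \frac{1}{6} \cdot 10 = \frac{5}{3}$)
$y = -16$ ($y = - \frac{32}{2} = \left(-32\right) \frac{1}{2} = -16$)
$\left(G{\left(-4,g \right)} + y\right)^{2} = \left(\frac{5}{3} - 16\right)^{2} = \left(- \frac{43}{3}\right)^{2} = \frac{1849}{9}$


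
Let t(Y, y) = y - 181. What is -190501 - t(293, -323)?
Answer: -189997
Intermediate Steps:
t(Y, y) = -181 + y
-190501 - t(293, -323) = -190501 - (-181 - 323) = -190501 - 1*(-504) = -190501 + 504 = -189997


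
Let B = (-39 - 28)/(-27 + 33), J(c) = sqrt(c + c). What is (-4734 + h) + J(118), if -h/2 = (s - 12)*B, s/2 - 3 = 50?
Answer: -7904/3 + 2*sqrt(59) ≈ -2619.3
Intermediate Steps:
J(c) = sqrt(2)*sqrt(c) (J(c) = sqrt(2*c) = sqrt(2)*sqrt(c))
s = 106 (s = 6 + 2*50 = 6 + 100 = 106)
B = -67/6 ≈ -11.167
h = 6298/3 (h = -2*(106 - 12)*(-67)/6 = -188*(-67)/6 = -2*(-3149/3) = 6298/3 ≈ 2099.3)
(-4734 + h) + J(118) = (-4734 + 6298/3) + sqrt(2)*sqrt(118) = -7904/3 + 2*sqrt(59)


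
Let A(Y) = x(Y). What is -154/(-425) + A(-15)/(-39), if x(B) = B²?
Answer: -29873/5525 ≈ -5.4069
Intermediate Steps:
A(Y) = Y²
-154/(-425) + A(-15)/(-39) = -154/(-425) + (-15)²/(-39) = -154*(-1/425) + 225*(-1/39) = 154/425 - 75/13 = -29873/5525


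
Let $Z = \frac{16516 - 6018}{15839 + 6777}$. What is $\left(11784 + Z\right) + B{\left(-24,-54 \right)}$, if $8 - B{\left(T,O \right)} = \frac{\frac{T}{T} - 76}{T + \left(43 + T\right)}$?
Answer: $\frac{133179565}{11308} \approx 11777.0$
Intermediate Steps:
$B{\left(T,O \right)} = 8 + \frac{75}{43 + 2 T}$ ($B{\left(T,O \right)} = 8 - \frac{\frac{T}{T} - 76}{T + \left(43 + T\right)} = 8 - \frac{1 - 76}{43 + 2 T} = 8 - - \frac{75}{43 + 2 T} = 8 + \frac{75}{43 + 2 T}$)
$Z = \frac{5249}{11308}$ ($Z = \frac{16516 - 6018}{22616} = \left(16516 - 6018\right) \frac{1}{22616} = 10498 \cdot \frac{1}{22616} = \frac{5249}{11308} \approx 0.46418$)
$\left(11784 + Z\right) + B{\left(-24,-54 \right)} = \left(11784 + \frac{5249}{11308}\right) + \frac{419 + 16 \left(-24\right)}{43 + 2 \left(-24\right)} = \frac{133258721}{11308} + \frac{419 - 384}{43 - 48} = \frac{133258721}{11308} + \frac{1}{-5} \cdot 35 = \frac{133258721}{11308} - 7 = \frac{133179565}{11308}$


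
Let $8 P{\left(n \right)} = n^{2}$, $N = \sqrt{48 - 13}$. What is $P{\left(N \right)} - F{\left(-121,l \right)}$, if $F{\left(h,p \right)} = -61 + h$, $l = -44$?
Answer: $\frac{1491}{8} \approx 186.38$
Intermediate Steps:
$N = \sqrt{35} \approx 5.9161$
$P{\left(n \right)} = \frac{n^{2}}{8}$
$P{\left(N \right)} - F{\left(-121,l \right)} = \frac{\left(\sqrt{35}\right)^{2}}{8} - \left(-61 - 121\right) = \frac{1}{8} \cdot 35 - -182 = \frac{35}{8} + 182 = \frac{1491}{8}$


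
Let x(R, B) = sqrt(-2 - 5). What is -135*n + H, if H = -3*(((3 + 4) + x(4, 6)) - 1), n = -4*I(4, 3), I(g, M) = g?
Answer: 2142 - 3*I*sqrt(7) ≈ 2142.0 - 7.9373*I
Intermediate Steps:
x(R, B) = I*sqrt(7) (x(R, B) = sqrt(-7) = I*sqrt(7))
n = -16 (n = -4*4 = -16)
H = -18 - 3*I*sqrt(7) (H = -3*(((3 + 4) + I*sqrt(7)) - 1) = -3*((7 + I*sqrt(7)) - 1) = -3*(6 + I*sqrt(7)) = -18 - 3*I*sqrt(7) ≈ -18.0 - 7.9373*I)
-135*n + H = -135*(-16) + (-18 - 3*I*sqrt(7)) = 2160 + (-18 - 3*I*sqrt(7)) = 2142 - 3*I*sqrt(7)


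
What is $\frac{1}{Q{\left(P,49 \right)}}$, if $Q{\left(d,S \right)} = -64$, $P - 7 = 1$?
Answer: $- \frac{1}{64} \approx -0.015625$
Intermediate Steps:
$P = 8$ ($P = 7 + 1 = 8$)
$\frac{1}{Q{\left(P,49 \right)}} = \frac{1}{-64} = - \frac{1}{64}$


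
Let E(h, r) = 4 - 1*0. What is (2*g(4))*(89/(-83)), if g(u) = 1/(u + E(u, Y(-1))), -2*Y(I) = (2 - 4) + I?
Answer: -89/332 ≈ -0.26807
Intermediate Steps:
Y(I) = 1 - I/2 (Y(I) = -((2 - 4) + I)/2 = -(-2 + I)/2 = 1 - I/2)
E(h, r) = 4 (E(h, r) = 4 + 0 = 4)
g(u) = 1/(4 + u) (g(u) = 1/(u + 4) = 1/(4 + u))
(2*g(4))*(89/(-83)) = (2/(4 + 4))*(89/(-83)) = (2/8)*(89*(-1/83)) = (2*(⅛))*(-89/83) = (¼)*(-89/83) = -89/332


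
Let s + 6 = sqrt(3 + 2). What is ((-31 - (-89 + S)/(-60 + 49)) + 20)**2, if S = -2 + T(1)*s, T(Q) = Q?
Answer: (218 - sqrt(5))**2/121 ≈ 384.74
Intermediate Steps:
s = -6 + sqrt(5) (s = -6 + sqrt(3 + 2) = -6 + sqrt(5) ≈ -3.7639)
S = -8 + sqrt(5) (S = -2 + 1*(-6 + sqrt(5)) = -2 + (-6 + sqrt(5)) = -8 + sqrt(5) ≈ -5.7639)
((-31 - (-89 + S)/(-60 + 49)) + 20)**2 = ((-31 - (-89 + (-8 + sqrt(5)))/(-60 + 49)) + 20)**2 = ((-31 - (-97 + sqrt(5))/(-11)) + 20)**2 = ((-31 - (-97 + sqrt(5))*(-1)/11) + 20)**2 = ((-31 - (97/11 - sqrt(5)/11)) + 20)**2 = ((-31 + (-97/11 + sqrt(5)/11)) + 20)**2 = ((-438/11 + sqrt(5)/11) + 20)**2 = (-218/11 + sqrt(5)/11)**2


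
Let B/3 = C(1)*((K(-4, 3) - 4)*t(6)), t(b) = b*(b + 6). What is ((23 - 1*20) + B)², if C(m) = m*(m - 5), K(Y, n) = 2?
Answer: 2996361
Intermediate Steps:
t(b) = b*(6 + b)
C(m) = m*(-5 + m)
B = 1728 (B = 3*((1*(-5 + 1))*((2 - 4)*(6*(6 + 6)))) = 3*((1*(-4))*(-12*12)) = 3*(-(-8)*72) = 3*(-4*(-144)) = 3*576 = 1728)
((23 - 1*20) + B)² = ((23 - 1*20) + 1728)² = ((23 - 20) + 1728)² = (3 + 1728)² = 1731² = 2996361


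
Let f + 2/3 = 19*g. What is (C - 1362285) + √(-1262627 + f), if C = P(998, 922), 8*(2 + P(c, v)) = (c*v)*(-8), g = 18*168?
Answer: -2282443 + I*√10846545/3 ≈ -2.2824e+6 + 1097.8*I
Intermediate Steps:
g = 3024
P(c, v) = -2 - c*v (P(c, v) = -2 + ((c*v)*(-8))/8 = -2 + (-8*c*v)/8 = -2 - c*v)
C = -920158 (C = -2 - 1*998*922 = -2 - 920156 = -920158)
f = 172366/3 (f = -⅔ + 19*3024 = -⅔ + 57456 = 172366/3 ≈ 57455.)
(C - 1362285) + √(-1262627 + f) = (-920158 - 1362285) + √(-1262627 + 172366/3) = -2282443 + √(-3615515/3) = -2282443 + I*√10846545/3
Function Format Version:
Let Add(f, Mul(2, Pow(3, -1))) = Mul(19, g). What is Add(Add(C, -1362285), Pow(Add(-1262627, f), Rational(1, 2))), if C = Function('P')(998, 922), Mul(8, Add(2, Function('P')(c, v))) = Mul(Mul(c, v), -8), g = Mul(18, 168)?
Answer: Add(-2282443, Mul(Rational(1, 3), I, Pow(10846545, Rational(1, 2)))) ≈ Add(-2.2824e+6, Mul(1097.8, I))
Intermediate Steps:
g = 3024
Function('P')(c, v) = Add(-2, Mul(-1, c, v)) (Function('P')(c, v) = Add(-2, Mul(Rational(1, 8), Mul(Mul(c, v), -8))) = Add(-2, Mul(Rational(1, 8), Mul(-8, c, v))) = Add(-2, Mul(-1, c, v)))
C = -920158 (C = Add(-2, Mul(-1, 998, 922)) = Add(-2, -920156) = -920158)
f = Rational(172366, 3) (f = Add(Rational(-2, 3), Mul(19, 3024)) = Add(Rational(-2, 3), 57456) = Rational(172366, 3) ≈ 57455.)
Add(Add(C, -1362285), Pow(Add(-1262627, f), Rational(1, 2))) = Add(Add(-920158, -1362285), Pow(Add(-1262627, Rational(172366, 3)), Rational(1, 2))) = Add(-2282443, Pow(Rational(-3615515, 3), Rational(1, 2))) = Add(-2282443, Mul(Rational(1, 3), I, Pow(10846545, Rational(1, 2))))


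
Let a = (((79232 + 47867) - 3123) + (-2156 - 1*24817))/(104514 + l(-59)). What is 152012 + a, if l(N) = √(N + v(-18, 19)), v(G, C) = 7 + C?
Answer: 553488001031430/3641058743 - 97003*I*√33/10923176229 ≈ 1.5201e+5 - 5.1014e-5*I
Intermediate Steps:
l(N) = √(26 + N) (l(N) = √(N + (7 + 19)) = √(N + 26) = √(26 + N))
a = 97003/(104514 + I*√33) (a = (((79232 + 47867) - 3123) + (-2156 - 1*24817))/(104514 + √(26 - 59)) = ((127099 - 3123) + (-2156 - 24817))/(104514 + √(-33)) = (123976 - 26973)/(104514 + I*√33) = 97003/(104514 + I*√33) ≈ 0.92813 - 5.1014e-5*I)
152012 + a = 152012 + (3379390514/3641058743 - 97003*I*√33/10923176229) = 553488001031430/3641058743 - 97003*I*√33/10923176229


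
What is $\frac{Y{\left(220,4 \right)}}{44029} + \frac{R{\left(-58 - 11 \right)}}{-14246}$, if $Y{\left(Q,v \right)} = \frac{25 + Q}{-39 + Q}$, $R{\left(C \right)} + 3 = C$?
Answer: $\frac{288638099}{56764960627} \approx 0.0050848$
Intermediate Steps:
$R{\left(C \right)} = -3 + C$
$Y{\left(Q,v \right)} = \frac{25 + Q}{-39 + Q}$
$\frac{Y{\left(220,4 \right)}}{44029} + \frac{R{\left(-58 - 11 \right)}}{-14246} = \frac{\frac{1}{-39 + 220} \left(25 + 220\right)}{44029} + \frac{-3 - 69}{-14246} = \frac{1}{181} \cdot 245 \cdot \frac{1}{44029} + \left(-3 - 69\right) \left(- \frac{1}{14246}\right) = \frac{1}{181} \cdot 245 \cdot \frac{1}{44029} - - \frac{36}{7123} = \frac{245}{181} \cdot \frac{1}{44029} + \frac{36}{7123} = \frac{245}{7969249} + \frac{36}{7123} = \frac{288638099}{56764960627}$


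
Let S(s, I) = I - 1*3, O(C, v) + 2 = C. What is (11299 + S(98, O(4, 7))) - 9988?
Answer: 1310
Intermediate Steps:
O(C, v) = -2 + C
S(s, I) = -3 + I (S(s, I) = I - 3 = -3 + I)
(11299 + S(98, O(4, 7))) - 9988 = (11299 + (-3 + (-2 + 4))) - 9988 = (11299 + (-3 + 2)) - 9988 = (11299 - 1) - 9988 = 11298 - 9988 = 1310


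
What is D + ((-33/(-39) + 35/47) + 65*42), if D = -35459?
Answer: -19996447/611 ≈ -32727.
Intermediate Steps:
D + ((-33/(-39) + 35/47) + 65*42) = -35459 + ((-33/(-39) + 35/47) + 65*42) = -35459 + ((-33*(-1/39) + 35*(1/47)) + 2730) = -35459 + ((11/13 + 35/47) + 2730) = -35459 + (972/611 + 2730) = -35459 + 1669002/611 = -19996447/611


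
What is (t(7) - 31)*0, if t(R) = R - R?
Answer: 0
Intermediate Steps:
t(R) = 0
(t(7) - 31)*0 = (0 - 31)*0 = -31*0 = 0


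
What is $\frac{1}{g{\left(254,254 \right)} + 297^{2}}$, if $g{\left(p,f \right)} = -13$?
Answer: $\frac{1}{88196} \approx 1.1338 \cdot 10^{-5}$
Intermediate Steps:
$\frac{1}{g{\left(254,254 \right)} + 297^{2}} = \frac{1}{-13 + 297^{2}} = \frac{1}{-13 + 88209} = \frac{1}{88196}$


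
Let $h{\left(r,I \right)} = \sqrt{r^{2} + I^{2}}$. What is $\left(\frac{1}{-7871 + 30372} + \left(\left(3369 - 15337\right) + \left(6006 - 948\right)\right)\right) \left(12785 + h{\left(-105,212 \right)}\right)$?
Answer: $- \frac{1987836206565}{22501} - \frac{155481909 \sqrt{55969}}{22501} \approx -8.9979 \cdot 10^{7}$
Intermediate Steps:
$h{\left(r,I \right)} = \sqrt{I^{2} + r^{2}}$
$\left(\frac{1}{-7871 + 30372} + \left(\left(3369 - 15337\right) + \left(6006 - 948\right)\right)\right) \left(12785 + h{\left(-105,212 \right)}\right) = \left(\frac{1}{-7871 + 30372} + \left(\left(3369 - 15337\right) + \left(6006 - 948\right)\right)\right) \left(12785 + \sqrt{212^{2} + \left(-105\right)^{2}}\right) = \left(\frac{1}{22501} + \left(-11968 + 5058\right)\right) \left(12785 + \sqrt{44944 + 11025}\right) = \left(\frac{1}{22501} - 6910\right) \left(12785 + \sqrt{55969}\right) = - \frac{155481909 \left(12785 + \sqrt{55969}\right)}{22501} = - \frac{1987836206565}{22501} - \frac{155481909 \sqrt{55969}}{22501}$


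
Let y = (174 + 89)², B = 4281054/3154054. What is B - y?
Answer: -109079240036/1577027 ≈ -69168.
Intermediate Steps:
B = 2140527/1577027 (B = 4281054*(1/3154054) = 2140527/1577027 ≈ 1.3573)
y = 69169 (y = 263² = 69169)
B - y = 2140527/1577027 - 1*69169 = 2140527/1577027 - 69169 = -109079240036/1577027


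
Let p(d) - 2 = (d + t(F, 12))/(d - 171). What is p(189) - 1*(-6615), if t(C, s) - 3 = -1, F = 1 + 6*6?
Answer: 119297/18 ≈ 6627.6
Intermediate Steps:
F = 37 (F = 1 + 36 = 37)
t(C, s) = 2 (t(C, s) = 3 - 1 = 2)
p(d) = 2 + (2 + d)/(-171 + d) (p(d) = 2 + (d + 2)/(d - 171) = 2 + (2 + d)/(-171 + d))
p(189) - 1*(-6615) = (-340 + 3*189)/(-171 + 189) - 1*(-6615) = (-340 + 567)/18 + 6615 = (1/18)*227 + 6615 = 227/18 + 6615 = 119297/18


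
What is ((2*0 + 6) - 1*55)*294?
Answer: -14406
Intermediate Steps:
((2*0 + 6) - 1*55)*294 = ((0 + 6) - 55)*294 = (6 - 55)*294 = -49*294 = -14406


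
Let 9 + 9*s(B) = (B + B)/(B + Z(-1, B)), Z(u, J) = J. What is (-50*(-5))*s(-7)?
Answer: -2000/9 ≈ -222.22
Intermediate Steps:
s(B) = -8/9 (s(B) = -1 + ((B + B)/(B + B))/9 = -1 + ((2*B)/((2*B)))/9 = -1 + ((2*B)*(1/(2*B)))/9 = -1 + (1/9)*1 = -1 + 1/9 = -8/9)
(-50*(-5))*s(-7) = -50*(-5)*(-8/9) = 250*(-8/9) = -2000/9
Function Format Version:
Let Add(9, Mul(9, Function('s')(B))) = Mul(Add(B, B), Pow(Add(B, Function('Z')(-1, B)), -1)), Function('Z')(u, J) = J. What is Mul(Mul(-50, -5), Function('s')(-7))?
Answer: Rational(-2000, 9) ≈ -222.22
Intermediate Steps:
Function('s')(B) = Rational(-8, 9) (Function('s')(B) = Add(-1, Mul(Rational(1, 9), Mul(Add(B, B), Pow(Add(B, B), -1)))) = Add(-1, Mul(Rational(1, 9), Mul(Mul(2, B), Pow(Mul(2, B), -1)))) = Add(-1, Mul(Rational(1, 9), Mul(Mul(2, B), Mul(Rational(1, 2), Pow(B, -1))))) = Add(-1, Mul(Rational(1, 9), 1)) = Add(-1, Rational(1, 9)) = Rational(-8, 9))
Mul(Mul(-50, -5), Function('s')(-7)) = Mul(Mul(-50, -5), Rational(-8, 9)) = Mul(250, Rational(-8, 9)) = Rational(-2000, 9)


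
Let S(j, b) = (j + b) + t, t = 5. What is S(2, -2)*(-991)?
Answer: -4955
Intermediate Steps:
S(j, b) = 5 + b + j (S(j, b) = (j + b) + 5 = (b + j) + 5 = 5 + b + j)
S(2, -2)*(-991) = (5 - 2 + 2)*(-991) = 5*(-991) = -4955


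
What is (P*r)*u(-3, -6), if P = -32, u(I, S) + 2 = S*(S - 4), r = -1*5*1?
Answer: 9280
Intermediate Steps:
r = -5 (r = -5*1 = -5)
u(I, S) = -2 + S*(-4 + S) (u(I, S) = -2 + S*(S - 4) = -2 + S*(-4 + S))
(P*r)*u(-3, -6) = (-32*(-5))*(-2 + (-6)**2 - 4*(-6)) = 160*(-2 + 36 + 24) = 160*58 = 9280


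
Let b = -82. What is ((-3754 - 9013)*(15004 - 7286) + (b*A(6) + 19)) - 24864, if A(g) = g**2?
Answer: -98563503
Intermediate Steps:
((-3754 - 9013)*(15004 - 7286) + (b*A(6) + 19)) - 24864 = ((-3754 - 9013)*(15004 - 7286) + (-82*6**2 + 19)) - 24864 = (-12767*7718 + (-82*36 + 19)) - 24864 = (-98535706 + (-2952 + 19)) - 24864 = (-98535706 - 2933) - 24864 = -98538639 - 24864 = -98563503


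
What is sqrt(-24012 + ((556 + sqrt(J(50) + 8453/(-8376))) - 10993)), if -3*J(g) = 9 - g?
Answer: sqrt(-151053215364 + 1047*sqrt(222003786))/2094 ≈ 185.59*I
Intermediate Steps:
J(g) = -3 + g/3 (J(g) = -(9 - g)/3 = -3 + g/3)
sqrt(-24012 + ((556 + sqrt(J(50) + 8453/(-8376))) - 10993)) = sqrt(-24012 + ((556 + sqrt((-3 + (1/3)*50) + 8453/(-8376))) - 10993)) = sqrt(-24012 + ((556 + sqrt((-3 + 50/3) + 8453*(-1/8376))) - 10993)) = sqrt(-24012 + ((556 + sqrt(41/3 - 8453/8376)) - 10993)) = sqrt(-24012 + ((556 + sqrt(106019/8376)) - 10993)) = sqrt(-24012 + ((556 + sqrt(222003786)/4188) - 10993)) = sqrt(-24012 + (-10437 + sqrt(222003786)/4188)) = sqrt(-34449 + sqrt(222003786)/4188)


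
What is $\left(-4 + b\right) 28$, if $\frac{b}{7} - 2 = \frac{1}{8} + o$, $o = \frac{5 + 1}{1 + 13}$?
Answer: $\frac{777}{2} \approx 388.5$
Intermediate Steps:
$o = \frac{3}{7}$ ($o = \frac{6}{14} = 6 \cdot \frac{1}{14} = \frac{3}{7} \approx 0.42857$)
$b = \frac{143}{8}$ ($b = 14 + 7 \left(\frac{1}{8} + \frac{3}{7}\right) = 14 + 7 \cdot \frac{31}{56} = 14 + \frac{31}{8} = \frac{143}{8} \approx 17.875$)
$\left(-4 + b\right) 28 = \left(-4 + \frac{143}{8}\right) 28 = \frac{111}{8} \cdot 28 = \frac{777}{2}$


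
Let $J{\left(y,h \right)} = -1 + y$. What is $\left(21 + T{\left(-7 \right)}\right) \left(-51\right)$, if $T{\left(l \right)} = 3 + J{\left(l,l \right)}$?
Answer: $-816$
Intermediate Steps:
$T{\left(l \right)} = 2 + l$ ($T{\left(l \right)} = 3 + \left(-1 + l\right) = 2 + l$)
$\left(21 + T{\left(-7 \right)}\right) \left(-51\right) = \left(21 + \left(2 - 7\right)\right) \left(-51\right) = \left(21 - 5\right) \left(-51\right) = 16 \left(-51\right) = -816$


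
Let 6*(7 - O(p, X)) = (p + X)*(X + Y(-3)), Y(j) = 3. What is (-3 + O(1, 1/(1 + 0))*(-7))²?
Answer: 16384/9 ≈ 1820.4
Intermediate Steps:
O(p, X) = 7 - (3 + X)*(X + p)/6 (O(p, X) = 7 - (p + X)*(X + 3)/6 = 7 - (X + p)*(3 + X)/6 = 7 - (3 + X)*(X + p)/6)
(-3 + O(1, 1/(1 + 0))*(-7))² = (-3 + (7 - 1/(2*(1 + 0)) - ½*1 - 1/(6*(1 + 0)²) - ⅙*1/(1 + 0))*(-7))² = (-3 + (7 - ½/1 - ½ - (1/1)²/6 - ⅙*1/1)*(-7))² = (-3 + (7 - ½*1 - ½ - ⅙*1² - ⅙*1*1)*(-7))² = (-3 + (7 - ½ - ½ - ⅙*1 - ⅙)*(-7))² = (-3 + (7 - ½ - ½ - ⅙ - ⅙)*(-7))² = (-3 + (17/3)*(-7))² = (-3 - 119/3)² = (-128/3)² = 16384/9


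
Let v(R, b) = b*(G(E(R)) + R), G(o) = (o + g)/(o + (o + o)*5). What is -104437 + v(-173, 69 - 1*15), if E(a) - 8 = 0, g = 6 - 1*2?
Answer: -1251488/11 ≈ -1.1377e+5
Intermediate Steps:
g = 4 (g = 6 - 2 = 4)
E(a) = 8 (E(a) = 8 + 0 = 8)
G(o) = (4 + o)/(11*o) (G(o) = (o + 4)/(o + (o + o)*5) = (4 + o)/(o + (2*o)*5) = (4 + o)/(o + 10*o) = (4 + o)/((11*o)) = (4 + o)*(1/(11*o)) = (4 + o)/(11*o))
v(R, b) = b*(3/22 + R) (v(R, b) = b*((1/11)*(4 + 8)/8 + R) = b*((1/11)*(1/8)*12 + R) = b*(3/22 + R))
-104437 + v(-173, 69 - 1*15) = -104437 + (69 - 1*15)*(3 + 22*(-173))/22 = -104437 + (69 - 15)*(3 - 3806)/22 = -104437 + (1/22)*54*(-3803) = -104437 - 102681/11 = -1251488/11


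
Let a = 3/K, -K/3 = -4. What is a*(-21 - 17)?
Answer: -19/2 ≈ -9.5000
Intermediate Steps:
K = 12 (K = -3*(-4) = 12)
a = ¼ (a = 3/12 = 3*(1/12) = ¼ ≈ 0.25000)
a*(-21 - 17) = (-21 - 17)/4 = (¼)*(-38) = -19/2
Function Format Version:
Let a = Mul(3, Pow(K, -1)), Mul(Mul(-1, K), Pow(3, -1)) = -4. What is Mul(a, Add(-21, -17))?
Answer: Rational(-19, 2) ≈ -9.5000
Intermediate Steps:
K = 12 (K = Mul(-3, -4) = 12)
a = Rational(1, 4) (a = Mul(3, Pow(12, -1)) = Mul(3, Rational(1, 12)) = Rational(1, 4) ≈ 0.25000)
Mul(a, Add(-21, -17)) = Mul(Rational(1, 4), Add(-21, -17)) = Mul(Rational(1, 4), -38) = Rational(-19, 2)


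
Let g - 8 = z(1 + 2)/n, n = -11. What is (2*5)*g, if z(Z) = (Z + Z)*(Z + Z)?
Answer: 520/11 ≈ 47.273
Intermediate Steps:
z(Z) = 4*Z**2 (z(Z) = (2*Z)*(2*Z) = 4*Z**2)
g = 52/11 (g = 8 + (4*(1 + 2)**2)/(-11) = 8 + (4*3**2)*(-1/11) = 8 + (4*9)*(-1/11) = 8 + 36*(-1/11) = 8 - 36/11 = 52/11 ≈ 4.7273)
(2*5)*g = (2*5)*(52/11) = 10*(52/11) = 520/11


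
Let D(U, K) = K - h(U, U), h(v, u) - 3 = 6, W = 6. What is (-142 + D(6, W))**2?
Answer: 21025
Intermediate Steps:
h(v, u) = 9 (h(v, u) = 3 + 6 = 9)
D(U, K) = -9 + K (D(U, K) = K - 1*9 = K - 9 = -9 + K)
(-142 + D(6, W))**2 = (-142 + (-9 + 6))**2 = (-142 - 3)**2 = (-145)**2 = 21025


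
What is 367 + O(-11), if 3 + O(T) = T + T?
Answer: 342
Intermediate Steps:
O(T) = -3 + 2*T (O(T) = -3 + (T + T) = -3 + 2*T)
367 + O(-11) = 367 + (-3 + 2*(-11)) = 367 + (-3 - 22) = 367 - 25 = 342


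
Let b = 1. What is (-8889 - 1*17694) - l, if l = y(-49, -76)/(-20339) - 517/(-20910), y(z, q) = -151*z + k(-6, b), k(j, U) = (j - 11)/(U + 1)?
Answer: -5652649954789/212644245 ≈ -26583.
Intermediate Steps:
k(j, U) = (-11 + j)/(1 + U)
y(z, q) = -17/2 - 151*z (y(z, q) = -151*z + (-11 - 6)/(1 + 1) = -151*z - 17/2 = -17/2 - 151*z)
l = -72010046/212644245 (l = (-17/2 - 151*(-49))/(-20339) - 517/(-20910) = (-17/2 + 7399)*(-1/20339) - 517*(-1/20910) = (14781/2)*(-1/20339) + 517/20910 = -14781/40678 + 517/20910 = -72010046/212644245 ≈ -0.33864)
(-8889 - 1*17694) - l = (-8889 - 1*17694) - 1*(-72010046/212644245) = (-8889 - 17694) + 72010046/212644245 = -26583 + 72010046/212644245 = -5652649954789/212644245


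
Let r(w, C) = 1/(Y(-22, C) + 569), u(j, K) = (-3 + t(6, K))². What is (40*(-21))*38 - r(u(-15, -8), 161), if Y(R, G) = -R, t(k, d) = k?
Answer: -18864721/591 ≈ -31920.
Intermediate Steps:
u(j, K) = 9 (u(j, K) = (-3 + 6)² = 3² = 9)
r(w, C) = 1/591 (r(w, C) = 1/(-1*(-22) + 569) = 1/(22 + 569) = 1/591)
(40*(-21))*38 - r(u(-15, -8), 161) = (40*(-21))*38 - 1*1/591 = -840*38 - 1/591 = -31920 - 1/591 = -18864721/591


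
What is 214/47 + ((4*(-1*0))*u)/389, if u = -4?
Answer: 214/47 ≈ 4.5532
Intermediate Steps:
214/47 + ((4*(-1*0))*u)/389 = 214/47 + ((4*(-1*0))*(-4))/389 = 214*(1/47) + ((4*0)*(-4))*(1/389) = 214/47 + (0*(-4))*(1/389) = 214/47 + 0*(1/389) = 214/47 + 0 = 214/47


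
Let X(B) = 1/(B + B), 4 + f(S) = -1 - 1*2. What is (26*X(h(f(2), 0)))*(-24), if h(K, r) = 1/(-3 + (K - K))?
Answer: 936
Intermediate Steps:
f(S) = -7 (f(S) = -4 + (-1 - 1*2) = -4 + (-1 - 2) = -4 - 3 = -7)
h(K, r) = -⅓ (h(K, r) = 1/(-3 + 0) = 1/(-3) = -⅓)
X(B) = 1/(2*B)
(26*X(h(f(2), 0)))*(-24) = (26*(1/(2*(-⅓))))*(-24) = (26*((½)*(-3)))*(-24) = (26*(-3/2))*(-24) = -39*(-24) = 936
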